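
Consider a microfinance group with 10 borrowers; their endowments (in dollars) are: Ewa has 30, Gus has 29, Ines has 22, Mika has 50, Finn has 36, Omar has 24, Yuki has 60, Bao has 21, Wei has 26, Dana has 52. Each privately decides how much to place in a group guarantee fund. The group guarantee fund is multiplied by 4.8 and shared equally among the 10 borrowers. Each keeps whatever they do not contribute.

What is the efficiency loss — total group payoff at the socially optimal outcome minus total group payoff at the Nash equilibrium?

1330.00 dollars

The private return per contributed unit is 4.8/10 = 0.4800 < 1 for every player regardless of endowment, so the Nash equilibrium is zero contribution and the group total is Σ E_j = 30 + 29 + 22 + 50 + 36 + 24 + 60 + 21 + 26 + 52 = 350.
Each contributed unit returns 4.800 to the group, so the social optimum is full contribution by everyone: group total = 4.800 × 350 = 1680.00.
Efficiency loss = (4.800 − 1) × 350 = 1330.00.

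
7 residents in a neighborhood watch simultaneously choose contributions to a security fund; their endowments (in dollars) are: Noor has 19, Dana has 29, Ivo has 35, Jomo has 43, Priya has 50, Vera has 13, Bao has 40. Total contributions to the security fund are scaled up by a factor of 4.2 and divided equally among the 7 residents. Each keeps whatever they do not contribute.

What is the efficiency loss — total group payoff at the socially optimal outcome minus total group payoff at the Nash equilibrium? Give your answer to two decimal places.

The private return per contributed unit is 4.2/7 = 0.6000 < 1 for every player regardless of endowment, so the Nash equilibrium is zero contribution and the group total is Σ E_j = 19 + 29 + 35 + 43 + 50 + 13 + 40 = 229.
Each contributed unit returns 4.200 to the group, so the social optimum is full contribution by everyone: group total = 4.200 × 229 = 961.80.
Efficiency loss = (4.200 − 1) × 229 = 732.80.

732.80 dollars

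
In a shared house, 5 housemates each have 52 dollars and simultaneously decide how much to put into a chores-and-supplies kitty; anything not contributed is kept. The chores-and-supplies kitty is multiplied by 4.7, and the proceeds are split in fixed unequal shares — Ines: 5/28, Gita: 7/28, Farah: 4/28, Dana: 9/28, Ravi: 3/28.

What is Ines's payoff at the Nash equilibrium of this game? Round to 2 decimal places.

139.29 dollars

A player with share s gets back 4.7·s per unit contributed, so full contribution is dominant for anyone with s > 1/4.7 = 0.2128 and zero contribution is dominant for anyone below.
The shares above 0.2128 belong to Gita and Dana, contributing 52 each; the remaining 3 contribute 0. Total contributed: 104.
Ines keeps 52 and receives 4.7 × 104 × 5/28 = 87.29 from the chores-and-supplies kitty, for a payoff of 139.29.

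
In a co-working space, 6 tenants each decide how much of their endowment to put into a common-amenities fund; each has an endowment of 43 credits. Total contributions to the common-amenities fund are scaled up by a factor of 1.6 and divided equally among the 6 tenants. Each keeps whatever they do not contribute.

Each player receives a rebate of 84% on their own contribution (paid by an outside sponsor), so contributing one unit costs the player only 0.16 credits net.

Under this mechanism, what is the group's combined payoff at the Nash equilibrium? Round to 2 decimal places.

Under the mechanism each unit contributed yields (1.6/6) / 0.16 = 1.6667 back to its contributor per unit of net cost, which exceeds 1, making full contribution the dominant choice for everyone.
So the Nash equilibrium is full contribution by all 6; the group earns 6 × (43 × 0.84 + 1.6 × 43) = 629.52.

629.52 credits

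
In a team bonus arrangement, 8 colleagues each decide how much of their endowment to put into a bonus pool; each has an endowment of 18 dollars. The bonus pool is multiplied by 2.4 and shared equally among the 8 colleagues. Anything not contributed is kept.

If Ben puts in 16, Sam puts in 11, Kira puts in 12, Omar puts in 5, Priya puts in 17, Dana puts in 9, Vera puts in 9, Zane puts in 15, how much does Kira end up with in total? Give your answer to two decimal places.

34.20 dollars

Total contributed: 16 + 11 + 12 + 5 + 17 + 9 + 9 + 15 = 94.
Each receives 2.4 × 94 / 8 = 28.20 from the bonus pool.
Kira keeps 18 − 12 = 6, so Kira's payoff is 6 + 28.20 = 34.20.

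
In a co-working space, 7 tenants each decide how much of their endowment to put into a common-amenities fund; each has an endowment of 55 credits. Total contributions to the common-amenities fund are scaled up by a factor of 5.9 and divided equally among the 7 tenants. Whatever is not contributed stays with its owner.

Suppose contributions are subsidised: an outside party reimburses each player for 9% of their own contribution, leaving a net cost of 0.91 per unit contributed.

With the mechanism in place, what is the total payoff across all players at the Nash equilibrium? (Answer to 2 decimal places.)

385.00 credits

The effective private return is (5.9/7) / 0.91 = 0.9262, which is still under 1, so the mechanism doesn't change anyone's dominant strategy: zero contribution.
Everyone keeps their endowment and the group total is 7 × 55 = 385.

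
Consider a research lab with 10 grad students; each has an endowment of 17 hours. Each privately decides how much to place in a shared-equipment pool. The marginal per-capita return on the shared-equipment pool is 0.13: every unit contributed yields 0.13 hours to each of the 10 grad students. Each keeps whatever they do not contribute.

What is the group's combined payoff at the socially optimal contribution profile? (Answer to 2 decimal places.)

221.00 hours

Each contributed unit returns 1.300 to the group as a whole (0.13 to each of 10 players), which exceeds 1, so the social optimum is full contribution: group total = 1.300 × 170 = 221.00.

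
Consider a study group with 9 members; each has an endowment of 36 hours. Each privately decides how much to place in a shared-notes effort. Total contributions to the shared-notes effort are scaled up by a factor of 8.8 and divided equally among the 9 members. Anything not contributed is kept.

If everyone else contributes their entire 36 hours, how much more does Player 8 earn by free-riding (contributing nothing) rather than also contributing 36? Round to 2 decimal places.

0.80 hours

Switching from a contribution of 36 to 0 lets Player 8 keep an extra 36 hours, but lowers the shared-notes effort by 36, which costs Player 8 their own share of that drop: 8.8/9 × 36 = 35.20.
Net gain = 36 − 35.20 = 0.80. The private return per contributed unit (0.9778) is below 1, so free-riding is indeed the best response regardless of what the others do.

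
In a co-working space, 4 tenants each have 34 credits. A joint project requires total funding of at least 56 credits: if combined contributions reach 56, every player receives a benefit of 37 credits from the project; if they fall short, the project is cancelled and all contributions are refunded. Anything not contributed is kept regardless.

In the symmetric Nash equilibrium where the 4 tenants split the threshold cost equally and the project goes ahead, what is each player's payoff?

57 credits

Equal share of the threshold: 56/4 = 14.
At this profile no one gains by cutting their contribution: any cut drops the total below 56, the project is cancelled, contributions are refunded, and the deviator ends with 34, which is less than 34 − 14 + 37 = 57. Contributing more than 14 just wastes the excess. So contributing exactly 14 is a best response.
Each player's payoff: 34 − 14 + 37 = 57.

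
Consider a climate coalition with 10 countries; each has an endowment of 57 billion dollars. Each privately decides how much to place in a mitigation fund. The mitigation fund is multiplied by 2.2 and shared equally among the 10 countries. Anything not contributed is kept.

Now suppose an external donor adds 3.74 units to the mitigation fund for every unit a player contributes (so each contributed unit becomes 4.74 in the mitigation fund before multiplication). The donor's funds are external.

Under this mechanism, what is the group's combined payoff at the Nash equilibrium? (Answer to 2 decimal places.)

Under the mechanism each unit contributed yields 2.2 × 4.74 / 10 = 1.0428 back to its contributor per unit of net cost, which exceeds 1, making full contribution the dominant choice for everyone.
So the Nash equilibrium is full contribution by all 10; the group earns 2.2 × 4.74 × 570 = 5943.96.

5943.96 billion dollars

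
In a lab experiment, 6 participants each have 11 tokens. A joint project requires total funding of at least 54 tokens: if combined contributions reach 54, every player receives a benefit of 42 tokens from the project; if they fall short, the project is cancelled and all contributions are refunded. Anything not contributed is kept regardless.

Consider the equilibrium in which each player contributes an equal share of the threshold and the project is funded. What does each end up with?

Equal share of the threshold: 54/6 = 9.
At this profile no one gains by cutting their contribution: any cut drops the total below 54, the project is cancelled, contributions are refunded, and the deviator ends with 11, which is less than 11 − 9 + 42 = 44. Contributing more than 9 just wastes the excess. So contributing exactly 9 is a best response.
Each player's payoff: 11 − 9 + 42 = 44.

44 tokens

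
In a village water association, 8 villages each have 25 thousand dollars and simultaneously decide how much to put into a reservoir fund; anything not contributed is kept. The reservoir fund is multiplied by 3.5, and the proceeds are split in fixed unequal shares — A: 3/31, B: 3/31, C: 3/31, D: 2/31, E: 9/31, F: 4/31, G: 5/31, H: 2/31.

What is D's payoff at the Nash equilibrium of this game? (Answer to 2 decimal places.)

Player j's private return per contributed unit is 3.5 × (j's share). Contributing is weakly dominant for j when that share is at least 1/3.5 = 0.2857, and contributing 0 is dominant otherwise.
The only share above 0.2857 is E's 9/31, contributing 25; the remaining 7 contribute 0. Total contributed: 25.
D keeps 25 and receives 3.5 × 25 × 2/31 = 5.65 from the reservoir fund, for a payoff of 30.65.

30.65 thousand dollars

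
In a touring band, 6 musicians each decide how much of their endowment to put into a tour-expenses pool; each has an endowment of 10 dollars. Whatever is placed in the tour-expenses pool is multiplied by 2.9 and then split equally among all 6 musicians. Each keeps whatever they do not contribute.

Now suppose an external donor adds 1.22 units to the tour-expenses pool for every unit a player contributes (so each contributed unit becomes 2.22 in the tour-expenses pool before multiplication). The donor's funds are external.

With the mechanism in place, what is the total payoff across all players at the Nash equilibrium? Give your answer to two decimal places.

Under the mechanism each unit contributed yields 2.9 × 2.22 / 6 = 1.0730 back to its contributor per unit of net cost, which exceeds 1, making full contribution the dominant choice for everyone.
At the Nash equilibrium everyone contributes 10. Group total payoff = 2.9 × 2.22 × 60 = 386.28.

386.28 dollars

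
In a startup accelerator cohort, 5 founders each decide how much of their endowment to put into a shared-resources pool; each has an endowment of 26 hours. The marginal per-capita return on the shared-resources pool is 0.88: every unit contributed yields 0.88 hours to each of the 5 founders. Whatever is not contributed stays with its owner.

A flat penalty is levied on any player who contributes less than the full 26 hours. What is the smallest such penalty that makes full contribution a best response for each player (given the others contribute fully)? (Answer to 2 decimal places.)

Given the others contribute fully, the best deviation is to contribute 0 (any partial contribution still incurs the fine and gives up units whose private return 0.88 is below 1).
Deviating from 26 to 0 saves 26 hours but forfeits the deviator's share of the drop in the shared-resources pool: 0.88 × 26 = 22.88.
So the deviation gain is 26 − 22.88 = 3.12, and the fine must be at least 3.12 hours to wipe it out.

3.12 hours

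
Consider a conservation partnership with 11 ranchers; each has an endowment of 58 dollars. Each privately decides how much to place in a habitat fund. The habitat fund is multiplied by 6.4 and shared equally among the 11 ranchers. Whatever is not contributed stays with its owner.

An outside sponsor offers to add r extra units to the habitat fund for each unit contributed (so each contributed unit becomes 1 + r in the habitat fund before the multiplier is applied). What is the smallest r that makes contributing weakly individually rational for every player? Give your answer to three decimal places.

With matching at rate r, one contributed unit becomes (1 + r) in the habitat fund and returns 6.4 × (1 + r) / 11 to the contributor.
Setting this equal to 1: 1 + r = 11/6.4 = 1.7188.
So the minimum matching rate is r = 1.7188 − 1 = 0.719.

0.719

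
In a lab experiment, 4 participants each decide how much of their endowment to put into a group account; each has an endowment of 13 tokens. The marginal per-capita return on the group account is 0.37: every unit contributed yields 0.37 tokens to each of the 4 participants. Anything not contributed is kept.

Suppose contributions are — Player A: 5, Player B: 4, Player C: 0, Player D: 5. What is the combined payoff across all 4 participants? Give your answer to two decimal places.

58.72 tokens

Total contributed: 5 + 4 + 0 + 5 = 14; total kept: 4 × 13 − 14 = 38.
The group account pays out 0.37 × 4 × 14 = 20.72 in aggregate.
Group total = 38 + 20.72 = 58.72.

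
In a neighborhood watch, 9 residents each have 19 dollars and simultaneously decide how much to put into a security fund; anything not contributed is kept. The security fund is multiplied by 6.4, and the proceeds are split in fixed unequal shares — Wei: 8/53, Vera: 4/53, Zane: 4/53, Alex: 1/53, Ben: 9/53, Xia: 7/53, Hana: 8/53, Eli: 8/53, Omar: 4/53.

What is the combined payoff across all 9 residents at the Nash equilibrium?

273.60 dollars

A player with share s gets back 6.4·s per unit contributed, so full contribution is dominant for anyone with s > 1/6.4 = 0.1563 and zero contribution is dominant for anyone below.
Only Ben (9/53) clears that bar, contributing 19; the remaining 8 contribute 0. Total contributed: 19.
The security fund pays out 6.4 × 19 = 121.60 in total (split across the unequal shares, but the aggregate is all that matters for the group sum).
The 8 free-riders keep 19 each, adding 152. Group total = 152 + 121.60 = 273.60.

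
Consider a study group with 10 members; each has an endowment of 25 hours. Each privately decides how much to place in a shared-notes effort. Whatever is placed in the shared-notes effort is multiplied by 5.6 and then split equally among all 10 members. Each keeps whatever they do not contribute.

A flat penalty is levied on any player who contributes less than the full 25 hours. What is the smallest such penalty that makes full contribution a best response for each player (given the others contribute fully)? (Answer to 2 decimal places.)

11.00 hours

Given the others contribute fully, the best deviation is to contribute 0 (any partial contribution still incurs the fine and gives up units whose private return 0.5600 is below 1).
Deviating from 25 to 0 saves 25 hours but forfeits the deviator's share of the drop in the shared-notes effort: 5.6/10 × 25 = 14.00.
So the deviation gain is 25 − 14.00 = 11.00, and the fine must be at least 11.00 hours to wipe it out.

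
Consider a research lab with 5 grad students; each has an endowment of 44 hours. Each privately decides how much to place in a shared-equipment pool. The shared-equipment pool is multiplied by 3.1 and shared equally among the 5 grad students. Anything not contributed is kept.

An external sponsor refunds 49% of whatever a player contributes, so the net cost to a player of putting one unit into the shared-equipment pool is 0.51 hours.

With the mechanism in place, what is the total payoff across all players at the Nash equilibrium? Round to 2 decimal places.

With the mechanism, a contributed unit returns (3.1/5) / 0.51 = 1.2157 per unit of net cost to the contributor — now above 1 — so contributing fully is weakly dominant for every player.
So the Nash equilibrium is full contribution by all 5; the group earns 5 × (44 × 0.49 + 3.1 × 44) = 789.80.

789.80 hours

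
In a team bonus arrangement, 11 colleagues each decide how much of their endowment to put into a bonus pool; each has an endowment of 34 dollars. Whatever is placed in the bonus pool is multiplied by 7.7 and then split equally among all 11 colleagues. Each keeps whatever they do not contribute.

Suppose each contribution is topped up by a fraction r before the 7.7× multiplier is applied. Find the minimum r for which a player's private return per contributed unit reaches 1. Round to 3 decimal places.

0.429

With matching at rate r, one contributed unit becomes (1 + r) in the bonus pool and returns 7.7 × (1 + r) / 11 to the contributor.
Setting this equal to 1: 1 + r = 11/7.7 = 1.4286.
So the minimum matching rate is r = 1.4286 − 1 = 0.429.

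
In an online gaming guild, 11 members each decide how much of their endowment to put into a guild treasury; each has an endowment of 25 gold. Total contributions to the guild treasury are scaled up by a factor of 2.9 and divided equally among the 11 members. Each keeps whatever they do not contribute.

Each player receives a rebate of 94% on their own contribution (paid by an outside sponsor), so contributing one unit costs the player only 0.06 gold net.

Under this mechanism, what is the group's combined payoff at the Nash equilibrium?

The effective private return per unit is now (2.9/11) / 0.06 = 4.3939 > 1, so every player's dominant strategy flips to full contribution.
So the Nash equilibrium is full contribution by all 11; the group earns 11 × (25 × 0.94 + 2.9 × 25) = 1056.00.

1056.00 gold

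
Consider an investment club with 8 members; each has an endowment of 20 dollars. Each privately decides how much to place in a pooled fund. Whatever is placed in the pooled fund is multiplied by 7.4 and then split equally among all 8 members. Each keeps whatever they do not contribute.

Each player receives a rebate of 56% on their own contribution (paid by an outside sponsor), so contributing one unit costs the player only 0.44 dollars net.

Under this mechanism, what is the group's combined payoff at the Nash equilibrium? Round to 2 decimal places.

1273.60 dollars

With the mechanism, a contributed unit returns (7.4/8) / 0.44 = 2.1023 per unit of net cost to the contributor — now above 1 — so contributing fully is weakly dominant for every player.
So the Nash equilibrium is full contribution by all 8; the group earns 8 × (20 × 0.56 + 7.4 × 20) = 1273.60.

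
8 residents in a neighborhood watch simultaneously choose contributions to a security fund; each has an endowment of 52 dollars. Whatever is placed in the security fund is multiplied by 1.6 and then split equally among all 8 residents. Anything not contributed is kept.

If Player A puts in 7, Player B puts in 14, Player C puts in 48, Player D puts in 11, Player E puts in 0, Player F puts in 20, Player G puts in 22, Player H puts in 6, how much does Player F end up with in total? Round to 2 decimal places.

57.60 dollars

Total contributed: 7 + 14 + 48 + 11 + 0 + 20 + 22 + 6 = 128.
Each receives 1.6 × 128 / 8 = 25.60 from the security fund.
Player F keeps 52 − 20 = 32, so Player F's payoff is 32 + 25.60 = 57.60.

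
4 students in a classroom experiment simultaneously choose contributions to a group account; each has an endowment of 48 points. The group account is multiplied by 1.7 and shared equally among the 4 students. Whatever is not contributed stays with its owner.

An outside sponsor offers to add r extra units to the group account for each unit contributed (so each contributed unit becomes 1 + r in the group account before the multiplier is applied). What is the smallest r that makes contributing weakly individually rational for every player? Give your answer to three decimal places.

With matching at rate r, one contributed unit becomes (1 + r) in the group account and returns 1.7 × (1 + r) / 4 to the contributor.
Setting this equal to 1: 1 + r = 4/1.7 = 2.3529.
So the minimum matching rate is r = 2.3529 − 1 = 1.353.

1.353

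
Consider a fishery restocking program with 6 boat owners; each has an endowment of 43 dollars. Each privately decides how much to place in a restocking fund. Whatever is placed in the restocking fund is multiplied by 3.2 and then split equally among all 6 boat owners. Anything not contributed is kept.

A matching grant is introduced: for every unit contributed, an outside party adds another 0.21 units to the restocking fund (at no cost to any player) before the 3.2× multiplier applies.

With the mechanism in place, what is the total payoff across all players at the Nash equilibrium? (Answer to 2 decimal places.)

258.00 dollars

Even with the mechanism, each unit contributed returns only 3.2 × 1.21 / 6 = 0.6453 per unit of net cost, so contributing nothing is still dominant.
Everyone keeps their endowment and the group total is 6 × 43 = 258.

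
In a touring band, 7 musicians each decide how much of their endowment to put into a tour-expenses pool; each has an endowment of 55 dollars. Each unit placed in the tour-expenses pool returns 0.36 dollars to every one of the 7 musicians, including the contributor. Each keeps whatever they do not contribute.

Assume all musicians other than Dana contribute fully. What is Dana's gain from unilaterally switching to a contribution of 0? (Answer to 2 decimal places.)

Switching from a contribution of 55 to 0 lets Dana keep an extra 55 dollars, but lowers the tour-expenses pool by 55, which costs Dana their own share of that drop: 0.36 × 55 = 19.80.
Net gain = 55 − 19.80 = 35.20. The private return per contributed unit (0.36) is below 1, so free-riding is indeed the best response regardless of what the others do.

35.20 dollars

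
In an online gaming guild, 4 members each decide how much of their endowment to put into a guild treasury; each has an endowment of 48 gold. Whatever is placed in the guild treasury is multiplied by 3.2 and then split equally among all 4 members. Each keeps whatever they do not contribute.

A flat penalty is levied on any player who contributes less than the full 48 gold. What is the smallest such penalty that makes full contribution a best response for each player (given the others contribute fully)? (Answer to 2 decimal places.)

9.60 gold

Given the others contribute fully, the best deviation is to contribute 0 (any partial contribution still incurs the fine and gives up units whose private return 0.8000 is below 1).
Deviating from 48 to 0 saves 48 gold but forfeits the deviator's share of the drop in the guild treasury: 3.2/4 × 48 = 38.40.
So the deviation gain is 48 − 38.40 = 9.60, and the fine must be at least 9.60 gold to wipe it out.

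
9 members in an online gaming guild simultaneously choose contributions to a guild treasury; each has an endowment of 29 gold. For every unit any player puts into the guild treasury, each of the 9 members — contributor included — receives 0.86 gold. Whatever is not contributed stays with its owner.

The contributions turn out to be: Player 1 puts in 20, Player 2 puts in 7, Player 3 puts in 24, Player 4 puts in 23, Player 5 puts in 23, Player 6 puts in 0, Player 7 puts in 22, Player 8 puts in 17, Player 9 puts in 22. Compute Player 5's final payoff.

141.88 gold

Total contributed: 20 + 7 + 24 + 23 + 23 + 0 + 22 + 17 + 22 = 158.
Each receives 0.86 × 158 = 135.88 from the guild treasury.
Player 5 keeps 29 − 23 = 6, so Player 5's payoff is 6 + 135.88 = 141.88.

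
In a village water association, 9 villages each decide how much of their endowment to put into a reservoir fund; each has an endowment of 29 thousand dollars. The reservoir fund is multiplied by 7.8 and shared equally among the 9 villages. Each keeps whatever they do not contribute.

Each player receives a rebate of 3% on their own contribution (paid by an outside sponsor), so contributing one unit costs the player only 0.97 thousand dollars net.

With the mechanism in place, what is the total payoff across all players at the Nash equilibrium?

With the mechanism, a contributed unit returns (7.8/9) / 0.97 = 0.8935 per unit of net cost — still below 1 — so contributing 0 remains dominant for every player.
At the Nash equilibrium no one contributes; group total payoff = 9 × 29 = 261.

261.00 thousand dollars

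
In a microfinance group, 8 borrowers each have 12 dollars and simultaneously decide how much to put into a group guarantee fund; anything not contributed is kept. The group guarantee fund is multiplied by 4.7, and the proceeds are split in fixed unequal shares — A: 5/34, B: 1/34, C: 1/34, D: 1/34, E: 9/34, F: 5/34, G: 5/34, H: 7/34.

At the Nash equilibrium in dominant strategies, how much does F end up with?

Each unit j contributes comes back to j as 4.7 × (j's share), so j prefers to contribute only if that share exceeds 1/4.7 = 0.2128; otherwise keeping the unit dominates.
Only E (9/34) clears that bar, contributing 12; the remaining 7 contribute 0. Total contributed: 12.
F keeps 12 and receives 4.7 × 12 × 5/34 = 8.29 from the group guarantee fund, for a payoff of 20.29.

20.29 dollars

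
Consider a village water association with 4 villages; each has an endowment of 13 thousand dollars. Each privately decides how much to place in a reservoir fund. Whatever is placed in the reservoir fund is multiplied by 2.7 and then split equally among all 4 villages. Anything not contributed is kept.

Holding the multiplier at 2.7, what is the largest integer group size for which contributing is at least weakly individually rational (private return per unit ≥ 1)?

Private return per unit is 2.7/(group size), which is ≥ 1 whenever the group size is ≤ 2.7.
The largest such integer is 2.

2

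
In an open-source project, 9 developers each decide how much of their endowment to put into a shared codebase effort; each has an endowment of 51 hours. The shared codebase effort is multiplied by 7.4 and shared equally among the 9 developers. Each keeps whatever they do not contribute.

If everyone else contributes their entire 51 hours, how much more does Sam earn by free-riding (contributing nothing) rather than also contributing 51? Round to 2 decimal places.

9.07 hours

Switching from a contribution of 51 to 0 lets Sam keep an extra 51 hours, but lowers the shared codebase effort by 51, which costs Sam their own share of that drop: 7.4/9 × 51 = 41.93.
Net gain = 51 − 41.93 = 9.07. The private return per contributed unit (0.8222) is below 1, so free-riding is indeed the best response regardless of what the others do.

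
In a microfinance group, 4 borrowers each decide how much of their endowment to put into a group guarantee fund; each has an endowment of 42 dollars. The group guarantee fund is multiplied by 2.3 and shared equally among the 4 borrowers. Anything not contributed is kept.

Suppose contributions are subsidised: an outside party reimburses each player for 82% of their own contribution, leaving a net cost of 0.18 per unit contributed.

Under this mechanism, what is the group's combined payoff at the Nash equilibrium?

The effective private return per unit is now (2.3/4) / 0.18 = 3.1944 > 1, so every player's dominant strategy flips to full contribution.
At the Nash equilibrium everyone contributes 42. Group total payoff = 4 × (42 × 0.82 + 2.3 × 42) = 524.16.

524.16 dollars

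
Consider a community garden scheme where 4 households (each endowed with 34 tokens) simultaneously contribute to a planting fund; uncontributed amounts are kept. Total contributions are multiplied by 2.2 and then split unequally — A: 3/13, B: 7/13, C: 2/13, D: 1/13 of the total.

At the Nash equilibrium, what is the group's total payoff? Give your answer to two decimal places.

176.80 tokens

Each unit j contributes comes back to j as 2.2 × (j's share), so j prefers to contribute only if that share exceeds 1/2.2 = 0.4545; otherwise keeping the unit dominates.
B alone (share 7/13) is above the threshold, contributing 34; the remaining 3 contribute 0. Total contributed: 34.
The planting fund pays out 2.2 × 34 = 74.80 in total (split across the unequal shares, but the aggregate is all that matters for the group sum).
The 3 free-riders keep 34 each, adding 102. Group total = 102 + 74.80 = 176.80.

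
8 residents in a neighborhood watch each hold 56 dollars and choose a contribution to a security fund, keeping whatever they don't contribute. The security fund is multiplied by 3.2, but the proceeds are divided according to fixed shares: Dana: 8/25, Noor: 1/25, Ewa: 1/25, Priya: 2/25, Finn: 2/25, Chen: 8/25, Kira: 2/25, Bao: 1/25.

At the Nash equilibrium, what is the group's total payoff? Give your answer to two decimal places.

694.40 dollars

For player j, contributing a unit is worthwhile iff 3.2 × (j's share) ≥ 1, i.e. iff j's share is at least 0.3125.
Dana and Chen are above the threshold, contributing 56 each; the remaining 6 contribute 0. Total contributed: 112.
The security fund pays out 3.2 × 112 = 358.40 in total (split across the unequal shares, but the aggregate is all that matters for the group sum).
The 6 free-riders keep 56 each, adding 336. Group total = 336 + 358.40 = 694.40.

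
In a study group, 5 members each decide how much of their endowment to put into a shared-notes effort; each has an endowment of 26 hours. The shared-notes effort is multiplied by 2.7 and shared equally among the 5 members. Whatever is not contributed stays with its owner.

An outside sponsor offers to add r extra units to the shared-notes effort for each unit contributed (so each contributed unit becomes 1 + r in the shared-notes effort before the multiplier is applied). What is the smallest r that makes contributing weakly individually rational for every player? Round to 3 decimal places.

With matching at rate r, one contributed unit becomes (1 + r) in the shared-notes effort and returns 2.7 × (1 + r) / 5 to the contributor.
Setting this equal to 1: 1 + r = 5/2.7 = 1.8519.
So the minimum matching rate is r = 1.8519 − 1 = 0.852.

0.852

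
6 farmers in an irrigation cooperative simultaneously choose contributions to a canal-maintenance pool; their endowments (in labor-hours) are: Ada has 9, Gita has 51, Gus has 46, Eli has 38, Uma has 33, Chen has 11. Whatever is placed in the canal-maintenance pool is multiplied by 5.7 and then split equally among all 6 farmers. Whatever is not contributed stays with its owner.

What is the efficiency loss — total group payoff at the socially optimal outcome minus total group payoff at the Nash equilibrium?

883.60 labor-hours

The private return per contributed unit is 5.7/6 = 0.9500 < 1 for every player regardless of endowment, so the Nash equilibrium is zero contribution and the group total is Σ E_j = 9 + 51 + 46 + 38 + 33 + 11 = 188.
Each contributed unit returns 5.700 to the group, so the social optimum is full contribution by everyone: group total = 5.700 × 188 = 1071.60.
Efficiency loss = (5.700 − 1) × 188 = 883.60.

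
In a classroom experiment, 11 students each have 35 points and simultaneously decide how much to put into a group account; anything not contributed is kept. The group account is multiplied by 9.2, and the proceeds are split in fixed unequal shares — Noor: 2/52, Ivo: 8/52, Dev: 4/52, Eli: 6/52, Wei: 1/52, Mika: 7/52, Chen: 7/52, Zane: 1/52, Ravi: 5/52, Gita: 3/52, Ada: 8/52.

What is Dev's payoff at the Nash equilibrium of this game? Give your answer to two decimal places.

Player j's private return per contributed unit is 9.2 × (j's share). Contributing is weakly dominant for j when that share is at least 1/9.2 = 0.1087, and contributing 0 is dominant otherwise.
The shares above 0.1087 belong to Ivo, Eli, Mika, Chen and Ada, contributing 35 each; the remaining 6 contribute 0. Total contributed: 175.
Dev keeps 35 and receives 9.2 × 175 × 4/52 = 123.85 from the group account, for a payoff of 158.85.

158.85 points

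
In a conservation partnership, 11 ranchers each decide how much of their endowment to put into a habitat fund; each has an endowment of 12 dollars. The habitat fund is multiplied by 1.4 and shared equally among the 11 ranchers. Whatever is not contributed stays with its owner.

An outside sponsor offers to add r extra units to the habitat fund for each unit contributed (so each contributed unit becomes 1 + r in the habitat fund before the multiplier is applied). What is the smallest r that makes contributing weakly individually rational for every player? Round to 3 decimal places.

6.857

With matching at rate r, one contributed unit becomes (1 + r) in the habitat fund and returns 1.4 × (1 + r) / 11 to the contributor.
Setting this equal to 1: 1 + r = 11/1.4 = 7.8571.
So the minimum matching rate is r = 7.8571 − 1 = 6.857.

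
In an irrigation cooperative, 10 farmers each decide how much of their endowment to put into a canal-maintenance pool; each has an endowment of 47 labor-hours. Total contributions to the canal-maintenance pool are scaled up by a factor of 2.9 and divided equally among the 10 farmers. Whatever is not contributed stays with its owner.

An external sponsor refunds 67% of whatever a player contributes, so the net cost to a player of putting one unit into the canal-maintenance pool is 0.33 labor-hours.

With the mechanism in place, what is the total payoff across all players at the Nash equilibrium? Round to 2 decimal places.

470.00 labor-hours

Even with the mechanism, each unit contributed returns only (2.9/10) / 0.33 = 0.8788 per unit of net cost, so contributing nothing is still dominant.
Everyone keeps their endowment and the group total is 10 × 47 = 470.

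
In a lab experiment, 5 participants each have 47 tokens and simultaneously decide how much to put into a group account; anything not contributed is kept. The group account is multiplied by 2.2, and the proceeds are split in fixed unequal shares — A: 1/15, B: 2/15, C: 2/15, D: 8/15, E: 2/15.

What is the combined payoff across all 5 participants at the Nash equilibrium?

Each unit j contributes comes back to j as 2.2 × (j's share), so j prefers to contribute only if that share exceeds 1/2.2 = 0.4545; otherwise keeping the unit dominates.
Only D (8/15) clears that bar, contributing 47; the remaining 4 contribute 0. Total contributed: 47.
The group account pays out 2.2 × 47 = 103.40 in total (split across the unequal shares, but the aggregate is all that matters for the group sum).
The 4 free-riders keep 47 each, adding 188. Group total = 188 + 103.40 = 291.40.

291.40 tokens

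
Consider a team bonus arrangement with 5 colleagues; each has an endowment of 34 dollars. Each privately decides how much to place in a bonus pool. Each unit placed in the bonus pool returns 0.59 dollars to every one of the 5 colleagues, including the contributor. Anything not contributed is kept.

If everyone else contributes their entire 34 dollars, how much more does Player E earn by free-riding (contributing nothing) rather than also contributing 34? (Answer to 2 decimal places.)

13.94 dollars

Switching from a contribution of 34 to 0 lets Player E keep an extra 34 dollars, but lowers the bonus pool by 34, which costs Player E their own share of that drop: 0.59 × 34 = 20.06.
Net gain = 34 − 20.06 = 13.94. The private return per contributed unit (0.59) is below 1, so free-riding is indeed the best response regardless of what the others do.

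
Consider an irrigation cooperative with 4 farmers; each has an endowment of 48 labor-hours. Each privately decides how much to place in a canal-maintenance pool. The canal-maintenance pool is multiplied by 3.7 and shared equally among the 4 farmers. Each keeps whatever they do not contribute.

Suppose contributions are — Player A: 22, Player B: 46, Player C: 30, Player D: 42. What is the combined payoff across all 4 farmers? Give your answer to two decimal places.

570.00 labor-hours

Total contributed: 22 + 46 + 30 + 42 = 140; total kept: 4 × 48 − 140 = 52.
The canal-maintenance pool pays out 3.7 × 140 = 518.00 in aggregate.
Group total = 52 + 518.00 = 570.00.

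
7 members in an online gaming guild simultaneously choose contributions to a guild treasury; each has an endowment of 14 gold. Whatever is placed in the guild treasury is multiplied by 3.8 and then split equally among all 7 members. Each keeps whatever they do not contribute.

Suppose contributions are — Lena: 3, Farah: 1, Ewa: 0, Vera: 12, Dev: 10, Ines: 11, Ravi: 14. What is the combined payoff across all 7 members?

240.80 gold

Total contributed: 3 + 1 + 0 + 12 + 10 + 11 + 14 = 51; total kept: 7 × 14 − 51 = 47.
The guild treasury pays out 3.8 × 51 = 193.80 in aggregate.
Group total = 47 + 193.80 = 240.80.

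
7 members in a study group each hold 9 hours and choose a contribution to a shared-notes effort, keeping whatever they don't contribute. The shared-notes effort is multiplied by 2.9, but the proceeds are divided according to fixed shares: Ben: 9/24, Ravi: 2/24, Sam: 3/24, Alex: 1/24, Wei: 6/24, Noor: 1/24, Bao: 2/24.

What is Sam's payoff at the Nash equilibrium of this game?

Each unit j contributes comes back to j as 2.9 × (j's share), so j prefers to contribute only if that share exceeds 1/2.9 = 0.3448; otherwise keeping the unit dominates.
Only Ben (9/24) clears that bar, contributing 9; the remaining 6 contribute 0. Total contributed: 9.
Sam keeps 9 and receives 2.9 × 9 × 3/24 = 3.26 from the shared-notes effort, for a payoff of 12.26.

12.26 hours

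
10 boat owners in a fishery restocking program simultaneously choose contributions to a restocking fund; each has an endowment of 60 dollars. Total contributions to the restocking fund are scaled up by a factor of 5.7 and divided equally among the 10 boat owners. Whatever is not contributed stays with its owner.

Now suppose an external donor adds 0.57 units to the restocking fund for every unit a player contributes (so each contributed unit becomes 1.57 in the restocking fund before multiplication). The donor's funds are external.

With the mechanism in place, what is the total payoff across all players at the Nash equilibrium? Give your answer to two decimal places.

With the mechanism, a contributed unit returns 5.7 × 1.57 / 10 = 0.8949 per unit of net cost — still below 1 — so contributing 0 remains dominant for every player.
Everyone keeps their endowment and the group total is 10 × 60 = 600.

600.00 dollars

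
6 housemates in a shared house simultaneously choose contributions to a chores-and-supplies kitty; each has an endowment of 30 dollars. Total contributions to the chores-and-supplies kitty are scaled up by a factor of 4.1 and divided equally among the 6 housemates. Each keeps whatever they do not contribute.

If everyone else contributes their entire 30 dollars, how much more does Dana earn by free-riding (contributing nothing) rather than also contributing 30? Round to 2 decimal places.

9.50 dollars

Switching from a contribution of 30 to 0 lets Dana keep an extra 30 dollars, but lowers the chores-and-supplies kitty by 30, which costs Dana their own share of that drop: 4.1/6 × 30 = 20.50.
Net gain = 30 − 20.50 = 9.50. The private return per contributed unit (0.6833) is below 1, so free-riding is indeed the best response regardless of what the others do.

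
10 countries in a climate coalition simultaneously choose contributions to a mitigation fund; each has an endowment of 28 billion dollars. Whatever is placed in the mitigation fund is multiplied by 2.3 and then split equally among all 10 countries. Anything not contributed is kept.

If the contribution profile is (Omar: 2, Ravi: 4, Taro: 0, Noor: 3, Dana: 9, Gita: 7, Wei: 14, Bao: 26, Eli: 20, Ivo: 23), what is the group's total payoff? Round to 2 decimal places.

420.40 billion dollars

Total contributed: 2 + 4 + 0 + 3 + 9 + 7 + 14 + 26 + 20 + 23 = 108; total kept: 10 × 28 − 108 = 172.
The mitigation fund pays out 2.3 × 108 = 248.40 in aggregate.
Group total = 172 + 248.40 = 420.40.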